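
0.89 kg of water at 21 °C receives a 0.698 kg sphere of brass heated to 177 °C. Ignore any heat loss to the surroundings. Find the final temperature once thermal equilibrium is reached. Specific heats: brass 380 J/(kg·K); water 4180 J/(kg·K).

Set heat shed by the hot body equal to heat absorbed by the cold body:
0.698·380·(177 − T) = 0.89·4180·(T − 21)
265.24(177 − T) = 3720.2(T − 21)
3985.4 T = 125072  ⇒  T ≈ 31.38 °C

T_f ≈ 31.4 °C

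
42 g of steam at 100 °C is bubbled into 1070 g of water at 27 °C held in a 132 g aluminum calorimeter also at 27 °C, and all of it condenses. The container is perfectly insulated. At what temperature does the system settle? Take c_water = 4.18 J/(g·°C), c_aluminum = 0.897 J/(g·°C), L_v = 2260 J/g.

T_f ≈ 49.6 °C

Let T be the final temperature. ΣQ_i = 0:
steam→water at 100 °C releases m L_v = 42·2260 = 94920
  condensate cools 100→T: 42·4.18·(T − 100) = 175.56(T − 100)
  original water: 4472.6(T − 27)
  aluminum cup: 132·0.897·(T − 27) = 118.4(T − 27)
4766.6 T = 94920 + 17556 + 123957 = 236433
T ≈ 49.60 °C — below 100 °C, confirming all the steam condensed.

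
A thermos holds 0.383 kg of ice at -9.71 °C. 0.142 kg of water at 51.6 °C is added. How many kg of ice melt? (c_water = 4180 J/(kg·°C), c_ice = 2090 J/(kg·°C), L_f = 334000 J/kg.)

Heat available from the water dropping to 0 °C: 0.142×4180×51.6 = 30628 J.
Warming the ice to 0 °C takes 0.383×2090×9.71 = 7772.6 J, leaving 22855 J for melting.
To melt every bit of ice: 0.383×334000 = 127922 J.
22855 J < 127922 J, so only part of the ice melts and the system sits at 0 °C.
Mass melted = 22855/334000 ≈ 0.06843 kg.

m_melted ≈ 0.0684 kg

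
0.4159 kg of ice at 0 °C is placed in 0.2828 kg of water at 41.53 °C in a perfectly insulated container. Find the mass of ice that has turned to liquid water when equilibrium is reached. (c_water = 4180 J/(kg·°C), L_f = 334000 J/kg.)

m_melted ≈ 0.147 kg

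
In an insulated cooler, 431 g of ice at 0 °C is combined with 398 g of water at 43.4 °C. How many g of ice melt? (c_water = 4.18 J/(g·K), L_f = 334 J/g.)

m_melted ≈ 216 g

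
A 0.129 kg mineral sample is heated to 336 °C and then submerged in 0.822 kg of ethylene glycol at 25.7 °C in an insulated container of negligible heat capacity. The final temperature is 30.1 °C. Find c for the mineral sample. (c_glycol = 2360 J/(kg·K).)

c ≈ 216 J/(kg·K)

m_s c (T_s − T_f) = m_glycol c_glycol (T_f − T_0):
0.129×c×(336 − 30.1) = 0.822×2360×(30.1 − 25.7)
39.46 c = 8535.6  ⇒  c ≈ 216.3 J/(kg·K)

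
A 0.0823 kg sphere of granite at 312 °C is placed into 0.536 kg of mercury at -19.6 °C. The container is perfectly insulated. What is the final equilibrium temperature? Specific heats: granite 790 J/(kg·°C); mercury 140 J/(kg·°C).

T_f ≈ 134.3 °C

Set heat shed by the hot body equal to heat absorbed by the cold body:
0.0823*790*(312 − T) = 0.536*140*(T − (-19.6))
65.02(312 − T) = 75.04(T − (-19.6))
140.06 T = 18815  ⇒  T ≈ 134.33 °C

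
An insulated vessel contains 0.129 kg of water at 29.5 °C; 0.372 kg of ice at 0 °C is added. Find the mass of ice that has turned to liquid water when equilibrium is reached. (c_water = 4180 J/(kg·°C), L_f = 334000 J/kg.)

m_melted ≈ 0.0476 kg

Heat available from the water dropping to 0 °C: 0.129×4180×29.5 = 15907 J.
To melt every bit of ice: 0.372×334000 = 124248 J.
That's not enough to melt it all — equilibrium is at 0 °C with ice remaining.
m_melt = 15907 / L_f = 0.04763 kg.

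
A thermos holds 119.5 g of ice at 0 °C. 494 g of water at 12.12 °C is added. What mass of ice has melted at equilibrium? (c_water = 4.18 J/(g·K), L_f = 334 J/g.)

Heat available from the water dropping to 0 °C: 494·4.18·12.12 = 25027 J.
Melting all 119.5 g of ice would need 119.5·334 = 39913 J.
That's not enough to melt it all — equilibrium is at 0 °C with ice remaining.
m_melted·334 = 25027  ⇒  m_melted ≈ 74.93 g.

m_melted ≈ 74.9 g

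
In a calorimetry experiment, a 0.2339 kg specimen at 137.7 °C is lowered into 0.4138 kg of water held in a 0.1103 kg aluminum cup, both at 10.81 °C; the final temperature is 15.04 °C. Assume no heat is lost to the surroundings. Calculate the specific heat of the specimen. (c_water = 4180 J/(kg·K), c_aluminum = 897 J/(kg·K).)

c ≈ 270 J/(kg·K)

Setting the total heat transfer to zero:
0.2339×c×(15.04 − 137.7) + 0.4138×4180×(15.04 − 10.81) + 0.1103×897×(15.04 − 10.81) = 0
-28.69 c = -7735.1
c = -7735.1/-28.69 ≈ 269.6 J/(kg·K)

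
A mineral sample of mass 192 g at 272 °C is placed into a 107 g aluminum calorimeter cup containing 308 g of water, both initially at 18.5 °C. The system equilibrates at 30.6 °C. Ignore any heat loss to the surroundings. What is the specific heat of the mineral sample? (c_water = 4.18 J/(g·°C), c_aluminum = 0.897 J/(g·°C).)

Conservation of energy gives ΣQ = 0:
192×c×(30.6 − 272) + 308×4.18×(30.6 − 18.5) + 107×0.897×(30.6 − 18.5) = 0
-46349 c = -16739
c = -16739/-46349 ≈ 0.3612 J/(g·°C)

c ≈ 0.361 J/(g·°C)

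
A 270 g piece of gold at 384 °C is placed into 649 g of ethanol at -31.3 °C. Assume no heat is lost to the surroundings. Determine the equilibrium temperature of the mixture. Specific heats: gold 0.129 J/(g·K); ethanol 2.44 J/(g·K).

T_f ≈ -22.4 °C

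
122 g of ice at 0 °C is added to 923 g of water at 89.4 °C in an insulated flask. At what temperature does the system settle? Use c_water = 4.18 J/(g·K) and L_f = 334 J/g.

Setting the total heat transfer to zero:
latent heat to melt: 122·334 = 40748
  warm the meltwater: 509.96 T
  water cools: 923·4.18·(T − 89.4) = 3858.1(T − 89.4)
4368.1 T = 344918 − 40748 = 304170
T ≈ 69.63 °C — above 0 °C, consistent with complete melting.

T_f ≈ 69.6 °C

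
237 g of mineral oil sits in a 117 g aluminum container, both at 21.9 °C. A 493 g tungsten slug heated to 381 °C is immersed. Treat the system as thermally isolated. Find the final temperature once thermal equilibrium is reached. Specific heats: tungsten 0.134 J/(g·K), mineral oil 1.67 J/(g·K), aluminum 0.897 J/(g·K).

T_f ≈ 63.8 °C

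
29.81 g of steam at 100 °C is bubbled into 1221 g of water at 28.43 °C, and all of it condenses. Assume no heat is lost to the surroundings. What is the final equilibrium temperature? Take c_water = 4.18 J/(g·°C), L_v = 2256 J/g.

Net heat exchanged in the isolated system is zero:
steam→water at 100 °C releases m L_v = 29.81·2256 = 67251
  condensate cools 100→T: 29.81·4.18·(T − 100) = 124.61(T − 100)
  water warms: 1221·4.18·(T − 28.43) = 5103.8(T − 28.43)
5228.4 T = 67251 + 12461 + 145100 = 224812
T ≈ 43.00 °C (< 100 °C, so full condensation is consistent).

T_f ≈ 43.0 °C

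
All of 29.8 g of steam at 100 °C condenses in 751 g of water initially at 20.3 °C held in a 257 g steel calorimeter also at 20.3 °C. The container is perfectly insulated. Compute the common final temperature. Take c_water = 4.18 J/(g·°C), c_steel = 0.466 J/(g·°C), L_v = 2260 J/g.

T_f ≈ 43.1 °C

Energy conservation, ΣQ = 0:
latent heat released on condensation: 29.8·2260 = 67348
  condensate cools 100→T: 29.8·4.18·(T − 100) = 124.56(T − 100)
  original water: 3139.2(T − 20.3)
  steel cup: 257·0.466·(T − 20.3) = 119.76(T − 20.3)
3383.5 T = 67348 + 12456 + 66157 = 145961
T ≈ 43.14 °C, under the boiling point, so the assumption holds.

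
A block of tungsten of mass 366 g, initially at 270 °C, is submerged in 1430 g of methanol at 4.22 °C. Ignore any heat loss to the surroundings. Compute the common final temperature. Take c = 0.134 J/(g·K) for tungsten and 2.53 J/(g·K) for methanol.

T_f ≈ 7.8 °C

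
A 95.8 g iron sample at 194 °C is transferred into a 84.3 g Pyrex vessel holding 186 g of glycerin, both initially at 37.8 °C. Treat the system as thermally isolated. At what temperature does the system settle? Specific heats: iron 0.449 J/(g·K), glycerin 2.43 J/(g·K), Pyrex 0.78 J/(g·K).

T_f ≈ 49.8 °C

Energy conservation, ΣQ = 0:
95.8×0.449×(T − 194) + 186×2.43×(T − 37.8) + 84.3×0.78×(T − 37.8) = 0
43.01(T − 194) + 451.98(T − 37.8) + 65.75(T − 37.8) = 0
(43.01 + 451.98 + 65.75) T = 43.01×194 + 451.98×37.8 + 65.75×37.8
T = 27915 / 560.75 = 49.8 °C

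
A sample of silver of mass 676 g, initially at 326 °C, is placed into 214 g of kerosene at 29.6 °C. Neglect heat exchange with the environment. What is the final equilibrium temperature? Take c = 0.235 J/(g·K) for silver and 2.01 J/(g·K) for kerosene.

T_f ≈ 109.5 °C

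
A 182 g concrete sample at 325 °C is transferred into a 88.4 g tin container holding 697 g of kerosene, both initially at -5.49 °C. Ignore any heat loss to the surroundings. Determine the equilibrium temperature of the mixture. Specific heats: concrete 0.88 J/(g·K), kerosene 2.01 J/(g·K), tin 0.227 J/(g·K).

T_f ≈ 28.0 °C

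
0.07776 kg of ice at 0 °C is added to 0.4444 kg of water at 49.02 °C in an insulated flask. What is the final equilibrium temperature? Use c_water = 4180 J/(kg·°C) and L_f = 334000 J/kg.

T_f ≈ 29.8 °C

Setting the total heat transfer to zero:
latent heat to melt: 0.07776×334000 = 25972; warm the meltwater: 325.04 T; water cools: 0.4444×4180×(T − 49.02) = 1857.6(T − 49.02)
2182.6 T = 91059 − 25972 = 65087
T ≈ 29.82 °C. Since T > 0 °C, the all-ice-melts assumption holds.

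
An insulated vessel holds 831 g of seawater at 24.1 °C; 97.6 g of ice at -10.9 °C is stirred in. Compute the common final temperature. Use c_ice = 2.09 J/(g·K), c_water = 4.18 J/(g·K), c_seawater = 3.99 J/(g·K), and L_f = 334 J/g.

Energy conservation, ΣQ = 0:
warm ice to 0 °C: 97.6·2.09·(0 − (-10.9)) = 2223.4
  melt ice: 97.6·334 = 32598
  meltwater 0→T: 97.6·4.18·T = 407.97 T
  seawater: 3315.7(T − 24.1)
3723.7 T = 79908 − 34822 = 45086
T ≈ 12.11 °C — above 0 °C, consistent with complete melting.

T_f ≈ 12.1 °C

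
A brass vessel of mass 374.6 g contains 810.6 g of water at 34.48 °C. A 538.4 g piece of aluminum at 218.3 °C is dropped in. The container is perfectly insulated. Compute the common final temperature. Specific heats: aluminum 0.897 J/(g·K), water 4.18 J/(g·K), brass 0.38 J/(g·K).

T_f ≈ 56.6 °C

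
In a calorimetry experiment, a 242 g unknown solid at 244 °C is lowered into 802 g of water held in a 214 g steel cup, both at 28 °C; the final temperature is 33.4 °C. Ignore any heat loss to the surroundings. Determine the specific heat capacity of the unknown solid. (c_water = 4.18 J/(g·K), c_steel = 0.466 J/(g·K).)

c ≈ 0.366 J/(g·K)

Conservation of energy gives ΣQ = 0:
242×c×(33.4 − 244) + 802×4.18×(33.4 − 28) + 214×0.466×(33.4 − 28) = 0
-50965 c = -18641
c = -18641/-50965 ≈ 0.3658 J/(g·K)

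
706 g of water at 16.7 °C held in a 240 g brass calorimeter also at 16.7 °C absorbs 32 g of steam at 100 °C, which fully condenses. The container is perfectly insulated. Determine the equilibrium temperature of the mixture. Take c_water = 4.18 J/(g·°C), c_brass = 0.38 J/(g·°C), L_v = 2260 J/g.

T_f ≈ 43.0 °C

Setting the total heat transfer to zero:
latent heat released on condensation: 32×2260 = 72320; condensate cools 100→T: 32×4.18×(T − 100) = 133.76(T − 100); water warms: 706×4.18×(T − 16.7) = 2951.1(T − 16.7); brass cup: 240×0.38×(T − 16.7) = 91.2(T − 16.7)
3176 T = 72320 + 13376 + 50806 = 136502
T ≈ 42.98 °C (< 100 °C, so full condensation is consistent).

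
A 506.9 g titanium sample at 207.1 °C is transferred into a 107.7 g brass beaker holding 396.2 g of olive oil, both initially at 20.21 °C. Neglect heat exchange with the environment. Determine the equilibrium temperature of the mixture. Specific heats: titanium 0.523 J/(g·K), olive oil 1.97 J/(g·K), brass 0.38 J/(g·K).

With ΣQ=0 the equilibrium temperature is the m·c-weighted mean:
T_f = (265.11×207.1 + 780.51×20.21 + 40.93×20.21) / (265.11 + 780.51 + 40.93)
    = 71505 / 1086.5 ≈ 65.81 °C

T_f ≈ 65.8 °C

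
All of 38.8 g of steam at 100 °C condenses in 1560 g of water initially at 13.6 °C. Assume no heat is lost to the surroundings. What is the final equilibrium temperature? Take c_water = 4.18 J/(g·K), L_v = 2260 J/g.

Energy conservation, ΣQ = 0:
condense steam: −38.8×2260 = −87688
  condensate cools 100→T: 38.8×4.18×(T − 100) = 162.18(T − 100)
  water warms: 1560×4.18×(T − 13.6) = 6520.8(T − 13.6)
6683 T = 87688 + 16218 + 88683 = 192589
T ≈ 28.82 °C (< 100 °C, so full condensation is consistent).

T_f ≈ 28.8 °C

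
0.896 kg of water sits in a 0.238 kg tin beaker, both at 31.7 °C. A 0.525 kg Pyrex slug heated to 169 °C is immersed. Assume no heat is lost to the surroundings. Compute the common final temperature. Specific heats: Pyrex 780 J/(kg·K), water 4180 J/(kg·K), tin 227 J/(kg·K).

T_f is the heat-capacity-weighted average of the initial temperatures:
T_f = (409.5×169 + 3745.3×31.7 + 54.03×31.7) / (409.5 + 3745.3 + 54.03)
    = 189644 / 4208.8 ≈ 45.06 °C

T_f ≈ 45.1 °C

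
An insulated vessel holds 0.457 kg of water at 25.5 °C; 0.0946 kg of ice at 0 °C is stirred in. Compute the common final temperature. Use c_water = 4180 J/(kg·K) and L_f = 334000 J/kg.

T_f ≈ 7.4 °C

Net heat exchanged in the isolated system is zero:
latent heat to melt: 0.0946×334000 = 31596; meltwater 0→T: 0.0946×4180×T = 395.43 T; water: 1910.3(T − 25.5)
2305.7 T = 48712 − 31596 = 17115
T ≈ 7.42 °C (positive, so assuming full melt was valid).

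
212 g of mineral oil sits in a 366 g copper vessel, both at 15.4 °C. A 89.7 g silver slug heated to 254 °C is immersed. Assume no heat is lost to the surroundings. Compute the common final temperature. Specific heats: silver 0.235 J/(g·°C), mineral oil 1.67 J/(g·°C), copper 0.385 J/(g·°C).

T_f ≈ 25.1 °C

Energy conservation, ΣQ = 0:
89.7·0.235·(T − 254) + 212·1.67·(T − 15.4) + 366·0.385·(T − 15.4) = 0
21.08(T − 254) + 354.04(T − 15.4) + 140.91(T − 15.4) = 0
(21.08 + 354.04 + 140.91) T = 21.08·254 + 354.04·15.4 + 140.91·15.4
T = 12976 / 516.03 = 25.1 °C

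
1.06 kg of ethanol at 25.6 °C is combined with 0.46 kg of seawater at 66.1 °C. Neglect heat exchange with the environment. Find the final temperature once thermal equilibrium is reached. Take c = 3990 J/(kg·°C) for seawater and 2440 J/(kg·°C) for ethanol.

T_f ≈ 42.4 °C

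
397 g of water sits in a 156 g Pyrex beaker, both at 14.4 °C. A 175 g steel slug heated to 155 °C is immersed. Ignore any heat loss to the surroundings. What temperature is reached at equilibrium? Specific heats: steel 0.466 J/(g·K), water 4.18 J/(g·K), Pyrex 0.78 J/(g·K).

Taking heat into each body as positive, Σ m c ΔT = 0:
175×0.466×(T − 155) + 397×4.18×(T − 14.4) + 156×0.78×(T − 14.4) = 0
(81.55 + 1659.5 + 121.68) T = 81.55×155 + 1659.5×14.4 + 121.68×14.4
T = 38289 / 1862.7 = 20.6 °C

T_f ≈ 20.6 °C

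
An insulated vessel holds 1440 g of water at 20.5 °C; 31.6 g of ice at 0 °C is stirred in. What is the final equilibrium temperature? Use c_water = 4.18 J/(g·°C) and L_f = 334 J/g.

Sum of m c ΔT and latent-heat terms is zero:
latent heat to melt: 31.6×334 = 10554; warm the meltwater: 132.09 T; water cools: 1440×4.18×(T − 20.5) = 6019.2(T − 20.5)
6151.3 T = 123394 − 10554 = 112839
T ≈ 18.34 °C. Since T > 0 °C, the all-ice-melts assumption holds.

T_f ≈ 18.3 °C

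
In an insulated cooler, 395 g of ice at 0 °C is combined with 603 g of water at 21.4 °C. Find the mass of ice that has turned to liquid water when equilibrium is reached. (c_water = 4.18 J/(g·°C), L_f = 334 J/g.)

Water can give up m c ΔT = 603·4.18·21.4 = 53940 J before reaching 0 °C.
Fully melting the ice requires m_ice L_f = 395·334 = 131930 J.
53940 J < 131930 J, so only part of the ice melts and the system sits at 0 °C.
m_melt = 53940 / L_f = 161.5 g.

m_melted ≈ 161 g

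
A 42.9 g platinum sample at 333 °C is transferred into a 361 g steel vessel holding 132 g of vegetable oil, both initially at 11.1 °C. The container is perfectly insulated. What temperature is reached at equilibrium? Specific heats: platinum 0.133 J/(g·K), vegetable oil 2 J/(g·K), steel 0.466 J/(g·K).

T_f ≈ 15.3 °C

Heat gained plus heat lost sum to zero:
42.9*0.133*(T − 333) + 132*2*(T − 11.1) + 361*0.466*(T − 11.1) = 0
(5.706 + 264 + 168.23) T = 5.706*333 + 264*11.1 + 168.23*11.1
T = 6697.7 / 437.93 = 15.3 °C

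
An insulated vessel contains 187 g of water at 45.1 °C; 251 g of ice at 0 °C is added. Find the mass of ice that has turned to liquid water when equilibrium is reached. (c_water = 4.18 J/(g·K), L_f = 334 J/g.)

Heat available from the water dropping to 0 °C: 187×4.18×45.1 = 35253 J.
To melt every bit of ice: 251×334 = 83834 J.
That's not enough to melt it all — equilibrium is at 0 °C with ice remaining.
Mass melted = 35253/334 ≈ 105.5 g.

m_melted ≈ 106 g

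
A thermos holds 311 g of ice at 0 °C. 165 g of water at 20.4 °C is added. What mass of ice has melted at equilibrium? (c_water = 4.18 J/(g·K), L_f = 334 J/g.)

m_melted ≈ 42.1 g

Water can give up m c ΔT = 165×4.18×20.4 = 14070 J before reaching 0 °C.
Melting all 311 g of ice would need 311×334 = 103874 J.
Since 14070 < 103874 J, not all the ice melts; equilibrium is at 0 °C.
Mass melted = 14070/334 ≈ 42.13 g.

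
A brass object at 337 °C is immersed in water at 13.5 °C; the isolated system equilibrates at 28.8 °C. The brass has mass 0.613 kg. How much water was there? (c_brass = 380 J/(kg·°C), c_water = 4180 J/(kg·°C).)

m ≈ 1.12 kg

Let T be the final temperature. ΣQ_i = 0:
0.613×380×(28.8 − 337) + m×4180×(28.8 − 13.5) = 0
63954 m = 71792
m = 71792/63954 ≈ 1.123 kg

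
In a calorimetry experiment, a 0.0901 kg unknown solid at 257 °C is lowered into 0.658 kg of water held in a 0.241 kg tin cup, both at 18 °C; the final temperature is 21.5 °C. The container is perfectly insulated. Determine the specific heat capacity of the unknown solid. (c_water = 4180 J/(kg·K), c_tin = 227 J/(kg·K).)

c ≈ 463 J/(kg·K)

Conservation of energy gives ΣQ = 0:
0.0901·c·(21.5 − 257) + 0.658·4180·(21.5 − 18) + 0.241·227·(21.5 − 18) = 0
-21.22 c = -9818
c = -9818/-21.22 ≈ 462.7 J/(kg·K)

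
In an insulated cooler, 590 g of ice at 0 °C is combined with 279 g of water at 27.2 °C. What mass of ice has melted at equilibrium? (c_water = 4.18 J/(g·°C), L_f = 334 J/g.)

m_melted ≈ 95 g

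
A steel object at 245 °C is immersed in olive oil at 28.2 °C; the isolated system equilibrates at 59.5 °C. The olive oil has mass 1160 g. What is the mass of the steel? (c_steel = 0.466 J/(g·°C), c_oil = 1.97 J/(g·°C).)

|Q_steel| = |Q_oil|:
m·0.466·(245 − 59.5) = 1160·1.97·(59.5 − 28.2)
86.44 m = 71527  ⇒  m ≈ 827.4 g

m ≈ 827 g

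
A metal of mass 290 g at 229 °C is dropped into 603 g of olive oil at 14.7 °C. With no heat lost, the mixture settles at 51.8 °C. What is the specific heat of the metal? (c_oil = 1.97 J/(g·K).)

c ≈ 0.858 J/(g·K)

Net heat exchanged in the isolated system is zero:
290·c·(51.8 − 229) + 603·1.97·(51.8 − 14.7) = 0
-51388 c = -44071
c = -44071/-51388 ≈ 0.8576 J/(g·K)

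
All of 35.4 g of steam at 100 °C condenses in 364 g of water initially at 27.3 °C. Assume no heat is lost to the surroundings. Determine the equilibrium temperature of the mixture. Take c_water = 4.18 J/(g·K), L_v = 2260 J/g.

Heat gained plus heat lost sum to zero:
steam→water at 100 °C releases m L_v = 35.4·2260 = 80004; condensed water 100 °C→T: 147.97(T − 100); water warms: 364·4.18·(T − 27.3) = 1521.5(T − 27.3)
1669.5 T = 80004 + 14797 + 41537 = 136339
T ≈ 81.66 °C — below 100 °C, confirming all the steam condensed.

T_f ≈ 81.7 °C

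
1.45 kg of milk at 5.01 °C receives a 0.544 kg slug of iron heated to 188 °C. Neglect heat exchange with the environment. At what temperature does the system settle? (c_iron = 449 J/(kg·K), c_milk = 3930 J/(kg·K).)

Taking heat into each body as positive, Σ m c ΔT = 0:
0.544*449*(T − 188) + 1.45*3930*(T − 5.01) = 0
244.26(T − 188) + 5698.5(T − 5.01) = 0
5942.8 T = 74470
T ≈ 12.53 °C

T_f ≈ 12.5 °C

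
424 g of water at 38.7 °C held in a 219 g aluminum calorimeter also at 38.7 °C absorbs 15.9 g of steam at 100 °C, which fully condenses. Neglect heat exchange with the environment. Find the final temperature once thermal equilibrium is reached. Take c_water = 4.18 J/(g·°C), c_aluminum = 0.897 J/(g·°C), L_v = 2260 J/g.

Energy conservation, ΣQ = 0:
condense steam: −15.9×2260 = −35934
  condensate cools 100→T: 15.9×4.18×(T − 100) = 66.46(T − 100)
  original water: 1772.3(T − 38.7)
  cup: 196.44(T − 38.7)
2035.2 T = 35934 + 6646.2 + 76191 = 118771
T ≈ 58.36 °C (< 100 °C, so full condensation is consistent).

T_f ≈ 58.4 °C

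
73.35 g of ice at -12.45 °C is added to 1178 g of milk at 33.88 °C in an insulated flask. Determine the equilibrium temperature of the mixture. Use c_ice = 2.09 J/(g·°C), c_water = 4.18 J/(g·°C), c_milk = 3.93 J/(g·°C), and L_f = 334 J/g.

T_f ≈ 26.4 °C

Setting the total heat transfer to zero:
ice -12.45→0 °C: 73.35·2.09·12.45 = 1908.6
  fusion: m_ice L_f = 73.35·334 = 24499
  warm the meltwater: 306.6 T
  milk: 4629.5(T − 33.88)
4936.1 T = 156849 − 26408 = 130441
T ≈ 26.43 °C (positive, so assuming full melt was valid).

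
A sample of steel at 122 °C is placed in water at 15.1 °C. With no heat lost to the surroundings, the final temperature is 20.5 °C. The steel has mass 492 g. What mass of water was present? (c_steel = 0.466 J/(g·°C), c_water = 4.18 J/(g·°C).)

m ≈ 1030 g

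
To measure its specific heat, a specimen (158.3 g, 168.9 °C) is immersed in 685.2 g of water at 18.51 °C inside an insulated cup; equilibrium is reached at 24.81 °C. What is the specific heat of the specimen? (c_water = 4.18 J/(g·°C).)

c ≈ 0.791 J/(g·°C)

Net heat exchanged in the isolated system is zero:
158.3×c×(24.81 − 168.9) + 685.2×4.18×(24.81 − 18.51) = 0
-22809 c = -18044
c = -18044/-22809 ≈ 0.7911 J/(g·°C)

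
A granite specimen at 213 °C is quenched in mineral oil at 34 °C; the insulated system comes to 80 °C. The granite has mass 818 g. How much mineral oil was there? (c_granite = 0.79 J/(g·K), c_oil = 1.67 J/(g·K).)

m ≈ 1120 g

Heat gained plus heat lost sum to zero:
818×0.79×(80 − 213) + m×1.67×(80 − 34) = 0
76.82 m = 85947
m = 85947/76.82 ≈ 1119 g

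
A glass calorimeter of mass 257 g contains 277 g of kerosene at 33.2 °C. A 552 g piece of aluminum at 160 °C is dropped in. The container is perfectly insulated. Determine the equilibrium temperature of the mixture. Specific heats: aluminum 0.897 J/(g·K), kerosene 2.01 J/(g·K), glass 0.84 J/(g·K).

T_f ≈ 82.7 °C

With ΣQ=0 the equilibrium temperature is the m·c-weighted mean:
T_f = (495.14·160 + 556.77·33.2 + 215.88·33.2) / (495.14 + 556.77 + 215.88)
    = 104875 / 1267.8 ≈ 82.72 °C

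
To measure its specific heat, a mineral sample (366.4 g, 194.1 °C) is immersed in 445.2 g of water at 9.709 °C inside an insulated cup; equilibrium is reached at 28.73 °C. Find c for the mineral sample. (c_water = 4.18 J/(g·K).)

c ≈ 0.584 J/(g·K)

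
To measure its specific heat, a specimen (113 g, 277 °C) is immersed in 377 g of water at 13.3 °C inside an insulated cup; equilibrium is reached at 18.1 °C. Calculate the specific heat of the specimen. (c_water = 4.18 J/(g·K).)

Heat gained plus heat lost sum to zero:
113·c·(18.1 − 277) + 377·4.18·(18.1 − 13.3) = 0
-29256 c = -7564.1
c = -7564.1/-29256 ≈ 0.2586 J/(g·K)

c ≈ 0.259 J/(g·K)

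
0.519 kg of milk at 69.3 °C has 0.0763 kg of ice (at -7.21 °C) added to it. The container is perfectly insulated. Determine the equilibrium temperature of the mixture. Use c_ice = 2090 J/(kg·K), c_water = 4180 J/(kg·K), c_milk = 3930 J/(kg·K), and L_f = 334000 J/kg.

T_f ≈ 48.6 °C

Net heat exchanged in the isolated system is zero:
warm ice to 0 °C: 0.0763×2090×(0 − (-7.21)) = 1149.8; fusion: m_ice L_f = 0.0763×334000 = 25484; meltwater 0→T: 0.0763×4180×T = 318.93 T; milk cools: 0.519×3930×(T − 69.3) = 2039.7(T − 69.3)
2358.6 T = 141349 − 26634 = 114715
T ≈ 48.64 °C — above 0 °C, consistent with complete melting.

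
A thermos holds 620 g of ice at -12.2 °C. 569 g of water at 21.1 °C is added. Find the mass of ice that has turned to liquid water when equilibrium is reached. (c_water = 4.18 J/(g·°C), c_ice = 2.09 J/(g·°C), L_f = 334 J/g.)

Heat available from the water dropping to 0 °C: 569·4.18·21.1 = 50185 J.
Warming the ice to 0 °C takes 620·2.09·12.2 = 15809 J, leaving 34376 J for melting.
To melt every bit of ice: 620·334 = 207080 J.
That's not enough to melt it all — equilibrium is at 0 °C with ice remaining.
m_melted·334 = 34376  ⇒  m_melted ≈ 102.9 g.

m_melted ≈ 103 g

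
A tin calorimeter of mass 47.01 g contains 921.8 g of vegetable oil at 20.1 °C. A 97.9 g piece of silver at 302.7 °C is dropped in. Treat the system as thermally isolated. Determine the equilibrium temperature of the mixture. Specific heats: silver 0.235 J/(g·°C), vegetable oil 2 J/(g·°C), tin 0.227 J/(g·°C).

Conservation of energy gives ΣQ = 0:
97.9*0.235*(T − 302.7) + 921.8*2*(T − 20.1) + 47.01*0.227*(T − 20.1) = 0
23.01(T − 302.7) + 1843.6(T − 20.1) + 10.67(T − 20.1) = 0
(23.01 + 1843.6 + 10.67) T = 23.01*302.7 + 1843.6*20.1 + 10.67*20.1
T = 44235 / 1877.3 = 23.6 °C

T_f ≈ 23.6 °C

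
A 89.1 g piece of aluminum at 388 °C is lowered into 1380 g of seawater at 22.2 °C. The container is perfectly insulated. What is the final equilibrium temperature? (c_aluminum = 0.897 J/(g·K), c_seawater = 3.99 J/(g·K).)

T_f ≈ 27.4 °C

Conservation of energy gives ΣQ = 0:
89.1×0.897×(T − 388) + 1380×3.99×(T − 22.2) = 0
79.92(T − 388) + 5506.2(T − 22.2) = 0
(79.92 + 5506.2) T = 79.92×388 + 5506.2×22.2
T = 153248/5586.1 ≈ 27.43 °C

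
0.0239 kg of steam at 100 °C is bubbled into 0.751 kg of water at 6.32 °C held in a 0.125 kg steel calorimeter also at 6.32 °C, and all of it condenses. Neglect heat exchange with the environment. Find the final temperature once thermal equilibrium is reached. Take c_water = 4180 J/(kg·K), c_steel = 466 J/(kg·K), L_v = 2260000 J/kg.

T_f ≈ 25.5 °C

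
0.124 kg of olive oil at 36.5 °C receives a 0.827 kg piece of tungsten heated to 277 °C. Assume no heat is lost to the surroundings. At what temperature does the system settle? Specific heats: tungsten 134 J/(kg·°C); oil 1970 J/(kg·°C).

T_f ≈ 111.6 °C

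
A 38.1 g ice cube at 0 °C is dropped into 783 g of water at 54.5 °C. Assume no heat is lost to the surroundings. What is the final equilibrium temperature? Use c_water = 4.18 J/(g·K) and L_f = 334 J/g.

Sum of m c ΔT and latent-heat terms is zero:
latent heat to melt: 38.1×334 = 12725; warm the meltwater: 159.26 T; water cools: 783×4.18×(T − 54.5) = 3272.9(T − 54.5)
3432.2 T = 178375 − 12725 = 165650
T ≈ 48.26 °C (positive, so assuming full melt was valid).

T_f ≈ 48.3 °C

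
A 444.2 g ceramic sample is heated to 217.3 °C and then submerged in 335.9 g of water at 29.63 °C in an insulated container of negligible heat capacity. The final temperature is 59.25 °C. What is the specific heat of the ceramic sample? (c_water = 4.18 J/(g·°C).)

Taking heat into each body as positive, Σ m c ΔT = 0:
444.2·c·(59.25 − 217.3) + 335.9·4.18·(59.25 − 29.63) = 0
-70206 c = -41588
c = -41588/-70206 ≈ 0.5924 J/(g·°C)

c ≈ 0.592 J/(g·°C)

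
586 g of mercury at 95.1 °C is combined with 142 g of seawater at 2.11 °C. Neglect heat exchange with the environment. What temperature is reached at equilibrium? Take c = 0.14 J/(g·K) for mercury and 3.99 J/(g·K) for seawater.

T_f ≈ 13.9 °C

Energy conservation, ΣQ = 0:
586*0.14*(T − 95.1) + 142*3.99*(T − 2.11) = 0
82.04(T − 95.1) + 566.58(T − 2.11) = 0
(82.04 + 566.58) T = 82.04*95.1 + 566.58*2.11
T ≈ 13.87 °C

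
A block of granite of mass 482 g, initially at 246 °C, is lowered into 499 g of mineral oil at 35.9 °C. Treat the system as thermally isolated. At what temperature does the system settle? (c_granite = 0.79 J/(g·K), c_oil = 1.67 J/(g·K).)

T_f ≈ 101.8 °C

T_f is the heat-capacity-weighted average of the initial temperatures:
T_f = (380.78·246 + 833.33·35.9) / (380.78 + 833.33)
    = 123588 / 1214.1 ≈ 101.79 °C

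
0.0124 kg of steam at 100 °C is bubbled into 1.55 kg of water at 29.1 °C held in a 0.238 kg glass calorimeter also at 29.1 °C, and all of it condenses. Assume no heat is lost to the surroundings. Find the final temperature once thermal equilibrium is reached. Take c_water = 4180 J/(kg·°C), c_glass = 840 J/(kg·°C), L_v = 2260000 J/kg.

T_f ≈ 33.8 °C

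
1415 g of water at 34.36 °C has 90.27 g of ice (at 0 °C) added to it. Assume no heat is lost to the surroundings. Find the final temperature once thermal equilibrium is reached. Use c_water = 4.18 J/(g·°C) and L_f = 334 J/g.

Conservation of energy gives ΣQ = 0:
latent heat to melt: 90.27×334 = 30150; meltwater 0→T: 90.27×4.18×T = 377.33 T; water: 5914.7(T − 34.36)
6292 T = 203229 − 30150 = 173079
T ≈ 27.51 °C (positive, so assuming full melt was valid).

T_f ≈ 27.5 °C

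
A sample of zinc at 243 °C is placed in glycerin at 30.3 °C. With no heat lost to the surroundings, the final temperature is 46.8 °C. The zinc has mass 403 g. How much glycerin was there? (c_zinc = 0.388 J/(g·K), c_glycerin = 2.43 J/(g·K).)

m ≈ 765 g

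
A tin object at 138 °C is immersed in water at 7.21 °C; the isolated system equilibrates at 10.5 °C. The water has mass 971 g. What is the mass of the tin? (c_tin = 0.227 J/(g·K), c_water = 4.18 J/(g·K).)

m ≈ 461 g

Heat gained plus heat lost sum to zero:
m×0.227×(10.5 − 138) + 971×4.18×(10.5 − 7.21) = 0
-28.94 m = -13353
m = -13353/-28.94 ≈ 461.4 g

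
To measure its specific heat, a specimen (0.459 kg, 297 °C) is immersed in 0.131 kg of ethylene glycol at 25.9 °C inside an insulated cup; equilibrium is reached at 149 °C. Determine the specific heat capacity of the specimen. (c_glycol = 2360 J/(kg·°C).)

c ≈ 560 J/(kg·°C)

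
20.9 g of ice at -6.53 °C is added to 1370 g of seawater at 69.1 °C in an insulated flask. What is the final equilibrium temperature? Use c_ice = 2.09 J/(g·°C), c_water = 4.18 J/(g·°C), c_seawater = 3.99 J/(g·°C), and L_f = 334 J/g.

T_f ≈ 66.7 °C

Heat gained plus heat lost sum to zero:
warm ice to 0 °C: 20.9·2.09·(0 − (-6.53)) = 285.24; latent heat to melt: 20.9·334 = 6980.6; meltwater 0→T: 20.9·4.18·T = 87.36 T; seawater: 5466.3(T − 69.1)
5553.7 T = 377721 − 7265.8 = 370455
T ≈ 66.70 °C (positive, so assuming full melt was valid).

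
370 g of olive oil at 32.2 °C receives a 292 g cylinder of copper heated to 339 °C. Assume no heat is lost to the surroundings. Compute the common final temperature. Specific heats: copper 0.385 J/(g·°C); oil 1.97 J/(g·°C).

T_f ≈ 73.2 °C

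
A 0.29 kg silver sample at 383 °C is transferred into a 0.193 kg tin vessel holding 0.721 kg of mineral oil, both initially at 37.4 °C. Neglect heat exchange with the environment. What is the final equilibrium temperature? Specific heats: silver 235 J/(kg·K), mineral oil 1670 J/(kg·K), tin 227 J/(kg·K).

T_f ≈ 55.3 °C

Heat gained plus heat lost sum to zero:
0.29*235*(T − 383) + 0.721*1670*(T − 37.4) + 0.193*227*(T − 37.4) = 0
68.15(T − 383) + 1204.1(T − 37.4) + 43.81(T − 37.4) = 0
1316 T = 72772
T = 72772/1316 ≈ 55.30 °C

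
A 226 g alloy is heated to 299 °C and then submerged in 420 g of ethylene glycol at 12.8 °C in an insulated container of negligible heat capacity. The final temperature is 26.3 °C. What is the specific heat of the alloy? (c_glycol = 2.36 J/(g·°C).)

Heat lost by the alloy = heat gained by the glycol:
226·c·(299 − 26.3) = 420·2.36·(26.3 − 12.8)
61630 c = 13381  ⇒  c ≈ 0.2171 J/(g·°C)

c ≈ 0.217 J/(g·°C)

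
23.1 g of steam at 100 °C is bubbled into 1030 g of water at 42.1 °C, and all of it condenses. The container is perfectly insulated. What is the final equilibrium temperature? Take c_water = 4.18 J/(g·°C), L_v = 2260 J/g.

Taking heat into each body as positive, Σ m c ΔT = 0:
steam→water at 100 °C releases m L_v = 23.1×2260 = 52206
  condensed water 100 °C→T: 96.56(T − 100)
  water warms: 1030×4.18×(T − 42.1) = 4305.4(T − 42.1)
4402 T = 52206 + 9655.8 + 181257 = 243119
T ≈ 55.23 °C, under the boiling point, so the assumption holds.

T_f ≈ 55.2 °C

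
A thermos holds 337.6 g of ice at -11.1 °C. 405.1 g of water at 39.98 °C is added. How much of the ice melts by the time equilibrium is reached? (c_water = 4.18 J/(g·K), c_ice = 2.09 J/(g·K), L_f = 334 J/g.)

Water can give up m c ΔT = 405.1·4.18·39.98 = 67699 J before reaching 0 °C.
Warming the ice to 0 °C takes 337.6·2.09·11.1 = 7832 J, leaving 59867 J for melting.
To melt every bit of ice: 337.6·334 = 112758 J.
59867 J < 112758 J, so only part of the ice melts and the system sits at 0 °C.
Mass melted = 59867/334 ≈ 179.2 g.

m_melted ≈ 179 g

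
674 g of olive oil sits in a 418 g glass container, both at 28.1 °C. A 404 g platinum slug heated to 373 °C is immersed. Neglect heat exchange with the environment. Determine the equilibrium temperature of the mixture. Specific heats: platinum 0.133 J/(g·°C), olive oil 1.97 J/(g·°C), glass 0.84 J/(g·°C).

T_f ≈ 38.8 °C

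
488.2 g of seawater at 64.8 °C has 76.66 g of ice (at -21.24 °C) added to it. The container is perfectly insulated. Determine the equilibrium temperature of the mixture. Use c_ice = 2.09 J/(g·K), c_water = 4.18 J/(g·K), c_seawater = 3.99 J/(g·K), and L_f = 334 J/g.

T_f ≈ 42.9 °C

Sum of m c ΔT and latent-heat terms is zero:
ice -21.24→0 °C: 76.66×2.09×21.24 = 3403.1; melt ice: 76.66×334 = 25604; warm the meltwater: 320.44 T; seawater cools: 488.2×3.99×(T − 64.8) = 1947.9(T − 64.8)
2268.4 T = 126225 − 29008 = 97218
T ≈ 42.86 °C. Since T > 0 °C, the all-ice-melts assumption holds.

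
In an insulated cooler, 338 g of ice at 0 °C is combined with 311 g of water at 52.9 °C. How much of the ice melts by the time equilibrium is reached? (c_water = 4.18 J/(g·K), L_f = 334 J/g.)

m_melted ≈ 206 g

Cooling the water to 0 °C releases 311×4.18×52.9 = 68769 J.
To melt every bit of ice: 338×334 = 112892 J.
Since 68769 < 112892 J, not all the ice melts; equilibrium is at 0 °C.
m_melt = 68769 / L_f = 205.9 g.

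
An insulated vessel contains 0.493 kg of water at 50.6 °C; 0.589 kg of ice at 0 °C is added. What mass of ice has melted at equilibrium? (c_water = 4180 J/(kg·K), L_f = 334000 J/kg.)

m_melted ≈ 0.312 kg

Water can give up m c ΔT = 0.493×4180×50.6 = 104273 J before reaching 0 °C.
To melt every bit of ice: 0.589×334000 = 196726 J.
That's not enough to melt it all — equilibrium is at 0 °C with ice remaining.
Mass melted = 104273/334000 ≈ 0.3122 kg.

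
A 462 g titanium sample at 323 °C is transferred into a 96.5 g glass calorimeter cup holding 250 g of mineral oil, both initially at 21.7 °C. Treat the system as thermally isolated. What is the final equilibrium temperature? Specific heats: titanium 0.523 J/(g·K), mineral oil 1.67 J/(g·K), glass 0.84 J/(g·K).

T_f ≈ 120.1 °C

Let T be the final temperature. ΣQ_i = 0:
462×0.523×(T − 323) + 250×1.67×(T − 21.7) + 96.5×0.84×(T − 21.7) = 0
241.63(T − 323) + 417.5(T − 21.7) + 81.06(T − 21.7) = 0
740.19 T = 88864
T ≈ 120.06 °C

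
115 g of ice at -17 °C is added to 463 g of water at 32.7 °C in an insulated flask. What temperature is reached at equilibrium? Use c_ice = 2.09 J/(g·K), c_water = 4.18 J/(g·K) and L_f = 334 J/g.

T_f ≈ 8.6 °C

Conservation of energy gives ΣQ = 0:
ice -17→0 °C: 115·2.09·17 = 4085.9
  melt ice: 115·334 = 38410
  warm the meltwater: 480.7 T
  water: 1935.3(T − 32.7)
2416 T = 63286 − 42496 = 20790
T ≈ 8.60 °C — above 0 °C, consistent with complete melting.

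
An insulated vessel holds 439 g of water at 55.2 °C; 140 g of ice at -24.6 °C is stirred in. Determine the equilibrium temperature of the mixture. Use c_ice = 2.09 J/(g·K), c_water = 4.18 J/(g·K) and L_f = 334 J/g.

T_f ≈ 19.6 °C

Taking heat into each body as positive, Σ m c ΔT = 0:
ice -24.6→0 °C: 140×2.09×24.6 = 7198
  latent heat to melt: 140×334 = 46760
  warm the meltwater: 585.2 T
  water: 1835(T − 55.2)
2420.2 T = 101293 − 53958 = 47335
T ≈ 19.56 °C (positive, so assuming full melt was valid).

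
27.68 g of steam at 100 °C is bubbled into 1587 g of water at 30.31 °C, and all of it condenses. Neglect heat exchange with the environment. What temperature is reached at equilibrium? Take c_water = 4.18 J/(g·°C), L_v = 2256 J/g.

T_f ≈ 40.8 °C

Setting the total heat transfer to zero:
steam→water at 100 °C releases m L_v = 27.68·2256 = 62446
  condensed water 100 °C→T: 115.7(T − 100)
  original water: 6633.7(T − 30.31)
6749.4 T = 62446 + 11570 + 201066 = 275083
T ≈ 40.76 °C, under the boiling point, so the assumption holds.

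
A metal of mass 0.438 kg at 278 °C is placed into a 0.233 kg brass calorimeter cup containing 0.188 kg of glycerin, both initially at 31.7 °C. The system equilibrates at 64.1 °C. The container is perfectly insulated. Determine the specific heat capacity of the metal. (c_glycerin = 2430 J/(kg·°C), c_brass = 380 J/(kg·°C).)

Setting the total heat transfer to zero:
0.438·c·(64.1 − 278) + 0.188·2430·(64.1 − 31.7) + 0.233·380·(64.1 − 31.7) = 0
-93.69 c = -17670
c = -17670/-93.69 ≈ 188.6 J/(kg·°C)

c ≈ 189 J/(kg·°C)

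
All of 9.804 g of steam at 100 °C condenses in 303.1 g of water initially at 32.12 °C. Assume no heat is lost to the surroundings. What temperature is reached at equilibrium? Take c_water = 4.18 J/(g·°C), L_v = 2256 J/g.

T_f ≈ 51.2 °C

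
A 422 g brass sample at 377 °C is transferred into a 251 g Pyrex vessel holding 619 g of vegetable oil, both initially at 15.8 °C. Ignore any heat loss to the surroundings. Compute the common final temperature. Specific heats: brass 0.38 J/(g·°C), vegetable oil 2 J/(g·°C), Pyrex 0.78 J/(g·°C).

Conservation of energy gives ΣQ = 0:
422·0.38·(T − 377) + 619·2·(T − 15.8) + 251·0.78·(T − 15.8) = 0
1594.1 T = 83109
T = 83109/1594.1 ≈ 52.13 °C

T_f ≈ 52.1 °C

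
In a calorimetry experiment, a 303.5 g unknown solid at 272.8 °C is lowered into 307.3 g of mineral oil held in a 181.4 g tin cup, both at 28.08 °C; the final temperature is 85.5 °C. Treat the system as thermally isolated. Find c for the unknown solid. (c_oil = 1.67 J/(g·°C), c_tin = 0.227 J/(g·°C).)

c ≈ 0.56 J/(g·°C)

Conservation of energy gives ΣQ = 0:
303.5×c×(85.5 − 272.8) + 307.3×1.67×(85.5 − 28.08) + 181.4×0.227×(85.5 − 28.08) = 0
-56846 c = -31832
c = -31832/-56846 ≈ 0.56 J/(g·°C)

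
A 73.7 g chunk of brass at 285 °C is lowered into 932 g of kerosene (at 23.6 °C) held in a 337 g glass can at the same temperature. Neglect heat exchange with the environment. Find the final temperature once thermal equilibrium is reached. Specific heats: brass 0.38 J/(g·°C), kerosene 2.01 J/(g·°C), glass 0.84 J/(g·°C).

Let T be the final temperature. ΣQ_i = 0:
73.7·0.38·(T − 285) + 932·2.01·(T − 23.6) + 337·0.84·(T − 23.6) = 0
28.01(T − 285) + 1873.3(T − 23.6) + 283.08(T − 23.6) = 0
(28.01 + 1873.3 + 283.08) T = 28.01·285 + 1873.3·23.6 + 283.08·23.6
T = 58873/2184.4 ≈ 26.95 °C

T_f ≈ 27.0 °C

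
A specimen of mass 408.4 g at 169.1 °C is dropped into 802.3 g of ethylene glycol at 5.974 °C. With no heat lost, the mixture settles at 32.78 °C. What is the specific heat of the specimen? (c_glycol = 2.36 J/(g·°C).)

c ≈ 0.912 J/(g·°C)

Taking heat into each body as positive, Σ m c ΔT = 0:
408.4·c·(32.78 − 169.1) + 802.3·2.36·(32.78 − 5.974) = 0
-55673 c = -50755
c = -50755/-55673 ≈ 0.9117 J/(g·°C)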